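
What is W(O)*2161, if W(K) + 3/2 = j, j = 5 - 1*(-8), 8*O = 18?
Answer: 49703/2 ≈ 24852.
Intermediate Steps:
O = 9/4 (O = (⅛)*18 = 9/4 ≈ 2.2500)
j = 13 (j = 5 + 8 = 13)
W(K) = 23/2 (W(K) = -3/2 + 13 = 23/2)
W(O)*2161 = (23/2)*2161 = 49703/2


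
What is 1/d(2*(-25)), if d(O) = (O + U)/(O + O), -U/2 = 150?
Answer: 2/7 ≈ 0.28571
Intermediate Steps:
U = -300 (U = -2*150 = -300)
d(O) = (-300 + O)/(2*O) (d(O) = (O - 300)/(O + O) = (-300 + O)/((2*O)) = (-300 + O)*(1/(2*O)) = (-300 + O)/(2*O))
1/d(2*(-25)) = 1/((-300 + 2*(-25))/(2*((2*(-25))))) = 1/((½)*(-300 - 50)/(-50)) = 1/((½)*(-1/50)*(-350)) = 1/(7/2) = 2/7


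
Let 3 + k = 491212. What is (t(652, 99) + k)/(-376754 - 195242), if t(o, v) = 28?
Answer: -491237/571996 ≈ -0.85881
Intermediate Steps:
k = 491209 (k = -3 + 491212 = 491209)
(t(652, 99) + k)/(-376754 - 195242) = (28 + 491209)/(-376754 - 195242) = 491237/(-571996) = 491237*(-1/571996) = -491237/571996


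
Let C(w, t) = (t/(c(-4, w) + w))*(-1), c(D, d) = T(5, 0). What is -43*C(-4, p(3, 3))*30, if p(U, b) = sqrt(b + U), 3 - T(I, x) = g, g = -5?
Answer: 645*sqrt(6)/2 ≈ 789.96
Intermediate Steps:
T(I, x) = 8 (T(I, x) = 3 - 1*(-5) = 3 + 5 = 8)
c(D, d) = 8
p(U, b) = sqrt(U + b)
C(w, t) = -t/(8 + w) (C(w, t) = (t/(8 + w))*(-1) = -t/(8 + w))
-43*C(-4, p(3, 3))*30 = -(-43)*sqrt(3 + 3)/(8 - 4)*30 = -(-43)*sqrt(6)/4*30 = (43*sqrt(6)/4)*30 = 645*sqrt(6)/2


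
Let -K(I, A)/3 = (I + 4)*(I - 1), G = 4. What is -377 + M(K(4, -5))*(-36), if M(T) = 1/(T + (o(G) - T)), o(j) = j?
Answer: -386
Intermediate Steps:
K(I, A) = -3*(-1 + I)*(4 + I) (K(I, A) = -3*(I + 4)*(I - 1) = -3*(4 + I)*(-1 + I) = -3*(-1 + I)*(4 + I))
M(T) = 1/4 (M(T) = 1/(T + (4 - T)) = 1/4)
-377 + M(K(4, -5))*(-36) = -377 + (1/4)*(-36) = -377 - 9 = -386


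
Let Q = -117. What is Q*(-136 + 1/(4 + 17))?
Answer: 111345/7 ≈ 15906.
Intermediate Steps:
Q*(-136 + 1/(4 + 17)) = -117*(-136 + 1/(4 + 17)) = -117*(-136 + 1/21) = -117*(-2855/21) = 111345/7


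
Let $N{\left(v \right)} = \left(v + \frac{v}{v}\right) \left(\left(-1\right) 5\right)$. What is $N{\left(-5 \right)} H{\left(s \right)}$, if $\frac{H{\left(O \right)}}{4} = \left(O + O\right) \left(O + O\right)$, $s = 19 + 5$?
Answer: $184320$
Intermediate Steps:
$s = 24$
$H{\left(O \right)} = 16 O^{2}$ ($H{\left(O \right)} = 4 \left(O + O\right) \left(O + O\right) = 4 \cdot 2 O 2 O = 4 \cdot 4 O^{2} = 16 O^{2}$)
$N{\left(v \right)} = -5 - 5 v$ ($N{\left(v \right)} = \left(v + 1\right) \left(-5\right) = \left(1 + v\right) \left(-5\right) = -5 - 5 v$)
$N{\left(-5 \right)} H{\left(s \right)} = \left(-5 - -25\right) 16 \cdot 24^{2} = \left(-5 + 25\right) 16 \cdot 576 = 20 \cdot 9216 = 184320$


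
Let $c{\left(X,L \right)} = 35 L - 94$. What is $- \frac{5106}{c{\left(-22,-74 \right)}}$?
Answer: $\frac{2553}{1342} \approx 1.9024$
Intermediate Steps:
$c{\left(X,L \right)} = -94 + 35 L$
$- \frac{5106}{c{\left(-22,-74 \right)}} = - \frac{5106}{-94 + 35 \left(-74\right)} = - \frac{5106}{-94 - 2590} = - \frac{5106}{-2684} = \left(-5106\right) \left(- \frac{1}{2684}\right) = \frac{2553}{1342}$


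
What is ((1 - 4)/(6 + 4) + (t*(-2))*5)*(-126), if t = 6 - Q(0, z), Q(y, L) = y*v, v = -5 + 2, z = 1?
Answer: 37989/5 ≈ 7597.8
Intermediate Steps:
v = -3
Q(y, L) = -3*y (Q(y, L) = y*(-3) = -3*y)
t = 6 (t = 6 - (-3)*0 = 6 - 1*0 = 6 + 0 = 6)
((1 - 4)/(6 + 4) + (t*(-2))*5)*(-126) = ((1 - 4)/(6 + 4) + (6*(-2))*5)*(-126) = (-3/10 - 12*5)*(-126) = (-3*1/10 - 60)*(-126) = (-3/10 - 60)*(-126) = -603/10*(-126) = 37989/5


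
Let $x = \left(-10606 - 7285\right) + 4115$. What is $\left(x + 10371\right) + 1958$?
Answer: $-1447$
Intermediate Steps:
$x = -13776$ ($x = -17891 + 4115 = -13776$)
$\left(x + 10371\right) + 1958 = \left(-13776 + 10371\right) + 1958 = -3405 + 1958 = -1447$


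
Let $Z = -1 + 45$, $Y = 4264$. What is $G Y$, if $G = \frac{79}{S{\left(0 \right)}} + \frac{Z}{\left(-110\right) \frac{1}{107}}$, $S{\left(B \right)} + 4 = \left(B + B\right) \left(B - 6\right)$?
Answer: $- \frac{1333566}{5} \approx -2.6671 \cdot 10^{5}$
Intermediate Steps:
$Z = 44$
$S{\left(B \right)} = -4 + 2 B \left(-6 + B\right)$ ($S{\left(B \right)} = -4 + \left(B + B\right) \left(B - 6\right) = -4 + 2 B \left(-6 + B\right)$)
$G = - \frac{1251}{20}$ ($G = \frac{79}{-4 - 0 + 2 \cdot 0^{2}} + \frac{44}{\left(-110\right) \frac{1}{107}} = \frac{79}{-4 + 0 + 2 \cdot 0} + \frac{44}{\left(-110\right) \frac{1}{107}} = \frac{79}{-4 + 0 + 0} + \frac{44}{- \frac{110}{107}} = \frac{79}{-4} + 44 \left(- \frac{107}{110}\right) = 79 \left(- \frac{1}{4}\right) - \frac{214}{5} = - \frac{79}{4} - \frac{214}{5} = - \frac{1251}{20} \approx -62.55$)
$G Y = \left(- \frac{1251}{20}\right) 4264 = - \frac{1333566}{5}$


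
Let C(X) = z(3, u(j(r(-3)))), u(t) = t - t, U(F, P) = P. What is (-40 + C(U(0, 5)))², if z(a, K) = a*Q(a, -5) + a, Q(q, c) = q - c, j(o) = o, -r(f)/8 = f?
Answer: 169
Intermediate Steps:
r(f) = -8*f
u(t) = 0
z(a, K) = a + a*(5 + a) (z(a, K) = a*(a - 1*(-5)) + a = a*(a + 5) + a = a*(5 + a) + a = a + a*(5 + a))
C(X) = 27 (C(X) = 3*(6 + 3) = 3*9 = 27)
(-40 + C(U(0, 5)))² = (-40 + 27)² = (-13)² = 169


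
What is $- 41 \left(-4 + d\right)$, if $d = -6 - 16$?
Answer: $1066$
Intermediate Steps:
$d = -22$ ($d = -6 - 16 = -22$)
$- 41 \left(-4 + d\right) = - 41 \left(-4 - 22\right) = \left(-41\right) \left(-26\right) = 1066$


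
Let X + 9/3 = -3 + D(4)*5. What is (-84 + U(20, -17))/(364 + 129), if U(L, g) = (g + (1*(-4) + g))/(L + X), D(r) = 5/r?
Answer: -6956/39933 ≈ -0.17419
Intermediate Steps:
X = ¼ (X = -3 + (-3 + (5/4)*5) = -3 + (-3 + 25/4) = -3 + 13/4 = ¼ ≈ 0.25000)
U(L, g) = (-4 + 2*g)/(¼ + L) (U(L, g) = (g + (1*(-4) + g))/(L + ¼) = (g + (-4 + g))/(¼ + L) = (-4 + 2*g)/(¼ + L))
(-84 + U(20, -17))/(364 + 129) = (-84 + 8*(-2 - 17)/(1 + 4*20))/(364 + 129) = (-84 + 8*(-19)/(1 + 80))/493 = (-84 + 8*(-19)/81)*(1/493) = (-84 + 8*(1/81)*(-19))*(1/493) = (-84 - 152/81)*(1/493) = -6956/81*1/493 = -6956/39933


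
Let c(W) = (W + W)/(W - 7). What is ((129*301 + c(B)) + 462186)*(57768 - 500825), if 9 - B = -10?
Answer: -1331877635213/6 ≈ -2.2198e+11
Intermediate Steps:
B = 19 (B = 9 - 1*(-10) = 9 + 10 = 19)
c(W) = 2*W/(-7 + W) (c(W) = (2*W)/(-7 + W) = 2*W/(-7 + W))
((129*301 + c(B)) + 462186)*(57768 - 500825) = ((129*301 + 2*19/(-7 + 19)) + 462186)*(57768 - 500825) = ((38829 + 2*19/12) + 462186)*(-443057) = ((38829 + 2*19*(1/12)) + 462186)*(-443057) = ((38829 + 19/6) + 462186)*(-443057) = (232993/6 + 462186)*(-443057) = (3006109/6)*(-443057) = -1331877635213/6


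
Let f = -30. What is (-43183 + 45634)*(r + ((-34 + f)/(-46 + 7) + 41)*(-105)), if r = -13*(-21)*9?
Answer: -64373064/13 ≈ -4.9518e+6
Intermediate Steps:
r = 2457 (r = 273*9 = 2457)
(-43183 + 45634)*(r + ((-34 + f)/(-46 + 7) + 41)*(-105)) = (-43183 + 45634)*(2457 + ((-34 - 30)/(-46 + 7) + 41)*(-105)) = 2451*(2457 + (-64/(-39) + 41)*(-105)) = 2451*(2457 + (-64*(-1/39) + 41)*(-105)) = 2451*(2457 + (64/39 + 41)*(-105)) = 2451*(2457 + (1663/39)*(-105)) = 2451*(2457 - 58205/13) = 2451*(-26264/13) = -64373064/13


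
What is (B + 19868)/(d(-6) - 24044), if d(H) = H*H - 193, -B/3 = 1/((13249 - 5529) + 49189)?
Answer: -1130668009/1377254709 ≈ -0.82096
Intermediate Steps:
B = -3/56909 (B = -3/((13249 - 5529) + 49189) = -3/(7720 + 49189) = -3/56909 ≈ -5.2716e-5)
d(H) = -193 + H**2 (d(H) = H**2 - 193 = -193 + H**2)
(B + 19868)/(d(-6) - 24044) = (-3/56909 + 19868)/((-193 + (-6)**2) - 24044) = 1130668009/(56909*((-193 + 36) - 24044)) = 1130668009/(56909*(-157 - 24044)) = (1130668009/56909)/(-24201) = (1130668009/56909)*(-1/24201) = -1130668009/1377254709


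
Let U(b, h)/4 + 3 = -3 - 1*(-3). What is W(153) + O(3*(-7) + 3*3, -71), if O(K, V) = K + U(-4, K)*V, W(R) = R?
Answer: 993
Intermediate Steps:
U(b, h) = -12 (U(b, h) = -12 + 4*(-3 - 1*(-3)) = -12 + 4*(-3 + 3) = -12 + 4*0 = -12 + 0 = -12)
O(K, V) = K - 12*V
W(153) + O(3*(-7) + 3*3, -71) = 153 + ((3*(-7) + 3*3) - 12*(-71)) = 153 + ((-21 + 9) + 852) = 153 + (-12 + 852) = 153 + 840 = 993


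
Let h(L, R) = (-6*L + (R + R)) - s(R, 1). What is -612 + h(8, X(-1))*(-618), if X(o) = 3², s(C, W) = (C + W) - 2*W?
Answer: 22872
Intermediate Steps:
s(C, W) = C - W
X(o) = 9
h(L, R) = 1 + R - 6*L (h(L, R) = (-6*L + (R + R)) - (R - 1*1) = (-6*L + 2*R) - (R - 1) = (-6*L + 2*R) - (-1 + R) = (-6*L + 2*R) + (1 - R) = 1 + R - 6*L)
-612 + h(8, X(-1))*(-618) = -612 + (1 + 9 - 6*8)*(-618) = -612 + (1 + 9 - 48)*(-618) = -612 - 38*(-618) = -612 + 23484 = 22872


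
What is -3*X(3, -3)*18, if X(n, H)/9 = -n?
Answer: 1458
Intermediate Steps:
X(n, H) = -9*n (X(n, H) = 9*(-n) = -9*n)
-3*X(3, -3)*18 = -(-27)*3*18 = -3*(-27)*18 = 81*18 = 1458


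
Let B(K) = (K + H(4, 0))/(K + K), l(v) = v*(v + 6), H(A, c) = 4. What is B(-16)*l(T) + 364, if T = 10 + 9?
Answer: 4337/8 ≈ 542.13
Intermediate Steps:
T = 19
l(v) = v*(6 + v)
B(K) = (4 + K)/(2*K) (B(K) = (K + 4)/(K + K) = (4 + K)/((2*K)) = (4 + K)*(1/(2*K)) = (4 + K)/(2*K))
B(-16)*l(T) + 364 = ((1/2)*(4 - 16)/(-16))*(19*(6 + 19)) + 364 = ((1/2)*(-1/16)*(-12))*(19*25) + 364 = (3/8)*475 + 364 = 1425/8 + 364 = 4337/8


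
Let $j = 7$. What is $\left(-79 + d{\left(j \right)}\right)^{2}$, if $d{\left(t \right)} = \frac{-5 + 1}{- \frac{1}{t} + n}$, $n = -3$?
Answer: $\frac{731025}{121} \approx 6041.5$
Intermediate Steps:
$d{\left(t \right)} = - \frac{4}{-3 - \frac{1}{t}}$ ($d{\left(t \right)} = \frac{-5 + 1}{- \frac{1}{t} - 3} = - \frac{4}{-3 - \frac{1}{t}}$)
$\left(-79 + d{\left(j \right)}\right)^{2} = \left(-79 + 4 \cdot 7 \frac{1}{1 + 3 \cdot 7}\right)^{2} = \left(-79 + 4 \cdot 7 \frac{1}{1 + 21}\right)^{2} = \left(-79 + 4 \cdot 7 \cdot \frac{1}{22}\right)^{2} = \left(-79 + \frac{14}{11}\right)^{2} = \left(- \frac{855}{11}\right)^{2} = \frac{731025}{121}$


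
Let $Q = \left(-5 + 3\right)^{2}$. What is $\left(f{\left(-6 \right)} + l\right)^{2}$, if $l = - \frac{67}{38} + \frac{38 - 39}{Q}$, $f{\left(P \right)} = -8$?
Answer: $\frac{579121}{5776} \approx 100.26$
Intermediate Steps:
$Q = 4$ ($Q = \left(-2\right)^{2} = 4$)
$l = - \frac{153}{76}$ ($l = - \frac{67}{38} + \frac{38 - 39}{4} = \left(-67\right) \frac{1}{38} + \left(38 - 39\right) \frac{1}{4} = - \frac{67}{38} - \frac{1}{4} = - \frac{153}{76} \approx -2.0132$)
$\left(f{\left(-6 \right)} + l\right)^{2} = \left(-8 - \frac{153}{76}\right)^{2} = \left(- \frac{761}{76}\right)^{2} = \frac{579121}{5776}$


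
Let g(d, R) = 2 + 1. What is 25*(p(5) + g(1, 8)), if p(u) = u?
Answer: 200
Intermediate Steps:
g(d, R) = 3
25*(p(5) + g(1, 8)) = 25*(5 + 3) = 25*8 = 200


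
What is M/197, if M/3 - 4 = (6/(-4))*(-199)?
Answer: 1815/394 ≈ 4.6066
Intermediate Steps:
M = 1815/2 (M = 12 + 3*((6/(-4))*(-199)) = 12 + 3*((6*(-¼))*(-199)) = 12 + 3*(-3/2*(-199)) = 12 + 3*(597/2) = 12 + 1791/2 = 1815/2 ≈ 907.50)
M/197 = (1815/2)/197 = (1815/2)*(1/197) = 1815/394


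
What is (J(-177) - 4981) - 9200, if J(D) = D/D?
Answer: -14180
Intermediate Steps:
J(D) = 1
(J(-177) - 4981) - 9200 = (1 - 4981) - 9200 = -4980 - 9200 = -14180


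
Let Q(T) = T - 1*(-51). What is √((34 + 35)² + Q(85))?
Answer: √4897 ≈ 69.979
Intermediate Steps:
Q(T) = 51 + T (Q(T) = T + 51 = 51 + T)
√((34 + 35)² + Q(85)) = √((34 + 35)² + (51 + 85)) = √(69² + 136) = √(4761 + 136) = √4897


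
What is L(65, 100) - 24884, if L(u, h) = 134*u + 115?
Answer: -16059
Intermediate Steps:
L(u, h) = 115 + 134*u
L(65, 100) - 24884 = (115 + 134*65) - 24884 = (115 + 8710) - 24884 = 8825 - 24884 = -16059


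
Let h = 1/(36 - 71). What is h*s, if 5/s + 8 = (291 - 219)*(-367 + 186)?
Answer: 1/91280 ≈ 1.0955e-5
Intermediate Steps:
h = -1/35 (h = 1/(-35) = -1/35 ≈ -0.028571)
s = -1/2608 (s = 5/(-8 + (291 - 219)*(-367 + 186)) = 5/(-8 + 72*(-181)) = 5/(-8 - 13032) = 5/(-13040) = 5*(-1/13040) = -1/2608 ≈ -0.00038344)
h*s = -1/35*(-1/2608) = 1/91280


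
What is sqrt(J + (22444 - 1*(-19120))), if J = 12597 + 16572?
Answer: sqrt(70733) ≈ 265.96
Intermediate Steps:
J = 29169
sqrt(J + (22444 - 1*(-19120))) = sqrt(29169 + (22444 - 1*(-19120))) = sqrt(29169 + (22444 + 19120)) = sqrt(29169 + 41564) = sqrt(70733)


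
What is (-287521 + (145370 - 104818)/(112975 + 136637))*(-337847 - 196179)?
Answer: 9581581444783450/62403 ≈ 1.5354e+11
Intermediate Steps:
(-287521 + (145370 - 104818)/(112975 + 136637))*(-337847 - 196179) = (-287521 + 40552/249612)*(-534026) = (-287521 + 40552*(1/249612))*(-534026) = (-287521 + 10138/62403)*(-534026) = -17942162825/62403*(-534026) = 9581581444783450/62403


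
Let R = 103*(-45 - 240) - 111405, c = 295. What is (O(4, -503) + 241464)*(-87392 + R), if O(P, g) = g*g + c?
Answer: -112882308736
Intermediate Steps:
O(P, g) = 295 + g² (O(P, g) = g*g + 295 = g² + 295 = 295 + g²)
R = -140760 (R = 103*(-285) - 111405 = -29355 - 111405 = -140760)
(O(4, -503) + 241464)*(-87392 + R) = ((295 + (-503)²) + 241464)*(-87392 - 140760) = ((295 + 253009) + 241464)*(-228152) = (253304 + 241464)*(-228152) = 494768*(-228152) = -112882308736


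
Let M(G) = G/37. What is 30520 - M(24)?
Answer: 1129216/37 ≈ 30519.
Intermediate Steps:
M(G) = G/37 (M(G) = G*(1/37) = G/37)
30520 - M(24) = 30520 - 24/37 = 1129216/37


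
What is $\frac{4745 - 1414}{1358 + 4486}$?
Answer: $\frac{3331}{5844} \approx 0.56999$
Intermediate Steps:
$\frac{4745 - 1414}{1358 + 4486} = \frac{3331}{5844}$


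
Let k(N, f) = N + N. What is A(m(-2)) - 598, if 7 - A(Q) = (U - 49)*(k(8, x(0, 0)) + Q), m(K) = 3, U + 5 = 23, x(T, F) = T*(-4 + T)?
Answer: -2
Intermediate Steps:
k(N, f) = 2*N
U = 18 (U = -5 + 23 = 18)
A(Q) = 503 + 31*Q (A(Q) = 7 - (18 - 49)*(2*8 + Q) = 7 - (-31)*(16 + Q) = 7 - (-496 - 31*Q) = 7 + (496 + 31*Q) = 503 + 31*Q)
A(m(-2)) - 598 = (503 + 31*3) - 598 = (503 + 93) - 598 = 596 - 598 = -2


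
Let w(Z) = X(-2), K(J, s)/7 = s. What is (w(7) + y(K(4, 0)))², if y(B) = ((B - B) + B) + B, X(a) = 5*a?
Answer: 100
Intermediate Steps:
K(J, s) = 7*s
w(Z) = -10 (w(Z) = 5*(-2) = -10)
y(B) = 2*B (y(B) = (0 + B) + B = B + B = 2*B)
(w(7) + y(K(4, 0)))² = (-10 + 2*(7*0))² = (-10 + 2*0)² = (-10 + 0)² = (-10)² = 100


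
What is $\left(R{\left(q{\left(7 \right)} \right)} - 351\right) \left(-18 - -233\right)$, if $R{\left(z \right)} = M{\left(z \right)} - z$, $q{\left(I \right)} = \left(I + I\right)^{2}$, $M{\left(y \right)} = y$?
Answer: $-75465$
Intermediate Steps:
$q{\left(I \right)} = 4 I^{2}$ ($q{\left(I \right)} = \left(2 I\right)^{2} = 4 I^{2}$)
$R{\left(z \right)} = 0$ ($R{\left(z \right)} = z - z = 0$)
$\left(R{\left(q{\left(7 \right)} \right)} - 351\right) \left(-18 - -233\right) = \left(0 - 351\right) \left(-18 - -233\right) = - 351 \left(-18 + 233\right) = \left(-351\right) 215 = -75465$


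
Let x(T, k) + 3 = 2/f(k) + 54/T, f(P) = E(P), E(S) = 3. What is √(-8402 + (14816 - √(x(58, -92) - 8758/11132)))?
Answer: √(12429924608376 - 220110*I*√169688802)/44022 ≈ 80.087 - 0.009237*I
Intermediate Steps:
f(P) = 3
x(T, k) = -7/3 + 54/T (x(T, k) = -3 + (2/3 + 54/T) = -3 + (2*(⅓) + 54/T) = -3 + (⅔ + 54/T) = -7/3 + 54/T)
√(-8402 + (14816 - √(x(58, -92) - 8758/11132))) = √(-8402 + (14816 - √((-7/3 + 54/58) - 8758/11132))) = √(-8402 + (14816 - √((-7/3 + 54*(1/58)) - 8758*1/11132))) = √(-8402 + (14816 - √((-7/3 + 27/29) - 4379/5566))) = √(-8402 + (14816 - √(-122/87 - 4379/5566))) = √(-8402 + (14816 - √(-1060025/484242))) = √(-8402 + (14816 - 5*I*√169688802/44022)) = √(6414 - 5*I*√169688802/44022)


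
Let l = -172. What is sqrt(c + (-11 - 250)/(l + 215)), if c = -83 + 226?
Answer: 16*sqrt(989)/43 ≈ 11.702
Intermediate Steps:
c = 143
sqrt(c + (-11 - 250)/(l + 215)) = sqrt(143 + (-11 - 250)/(-172 + 215)) = sqrt(143 - 261/43) = sqrt(5888/43) = 16*sqrt(989)/43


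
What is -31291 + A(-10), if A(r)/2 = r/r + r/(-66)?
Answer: -1032527/33 ≈ -31289.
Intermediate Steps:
A(r) = 2 - r/33 (A(r) = 2*(r/r + r/(-66)) = 2*(1 + r*(-1/66)) = 2*(1 - r/66) = 2 - r/33)
-31291 + A(-10) = -31291 + (2 - 1/33*(-10)) = -31291 + (2 + 10/33) = -31291 + 76/33 = -1032527/33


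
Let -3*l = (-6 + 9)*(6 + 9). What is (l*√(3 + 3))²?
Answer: 1350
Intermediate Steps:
l = -15 (l = -(-6 + 9)*(6 + 9)/3 = -15 ≈ -15.000)
(l*√(3 + 3))² = (-15*√(3 + 3))² = (-15*√6)² = 1350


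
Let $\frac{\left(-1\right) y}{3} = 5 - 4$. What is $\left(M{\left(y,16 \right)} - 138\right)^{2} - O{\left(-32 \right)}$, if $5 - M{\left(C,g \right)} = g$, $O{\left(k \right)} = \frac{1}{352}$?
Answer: $\frac{7814751}{352} \approx 22201.0$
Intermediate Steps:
$O{\left(k \right)} = \frac{1}{352}$
$y = -3$ ($y = - 3 \left(5 - 4\right) = \left(-3\right) 1 = -3$)
$M{\left(C,g \right)} = 5 - g$
$\left(M{\left(y,16 \right)} - 138\right)^{2} - O{\left(-32 \right)} = \left(\left(5 - 16\right) - 138\right)^{2} - \frac{1}{352} = \left(-11 - 138\right)^{2} - \frac{1}{352} = \left(-149\right)^{2} - \frac{1}{352} = 22201 - \frac{1}{352} = \frac{7814751}{352}$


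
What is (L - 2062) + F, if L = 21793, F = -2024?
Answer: 17707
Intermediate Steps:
(L - 2062) + F = (21793 - 2062) - 2024 = 19731 - 2024 = 17707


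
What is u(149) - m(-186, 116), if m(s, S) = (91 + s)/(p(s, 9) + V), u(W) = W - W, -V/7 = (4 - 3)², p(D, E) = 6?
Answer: -95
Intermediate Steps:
V = -7 (V = -7*(4 - 3)² = -7*1² = -7*1 = -7)
u(W) = 0
m(s, S) = -91 - s (m(s, S) = (91 + s)/(6 - 7) = (91 + s)/(-1) = (91 + s)*(-1) = -91 - s)
u(149) - m(-186, 116) = 0 - (-91 - 1*(-186)) = 0 - (-91 + 186) = 0 - 1*95 = 0 - 95 = -95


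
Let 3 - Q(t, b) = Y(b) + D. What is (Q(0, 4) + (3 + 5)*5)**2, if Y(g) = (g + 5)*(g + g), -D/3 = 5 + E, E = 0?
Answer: 196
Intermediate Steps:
D = -15 (D = -3*(5 + 0) = -3*5 = -15)
Y(g) = 2*g*(5 + g) (Y(g) = (5 + g)*(2*g) = 2*g*(5 + g))
Q(t, b) = 18 - 2*b*(5 + b) (Q(t, b) = 3 - (2*b*(5 + b) - 15) = 3 - (-15 + 2*b*(5 + b)) = 3 + (15 - 2*b*(5 + b)) = 18 - 2*b*(5 + b))
(Q(0, 4) + (3 + 5)*5)**2 = ((18 - 2*4*(5 + 4)) + (3 + 5)*5)**2 = ((18 - 2*4*9) + 8*5)**2 = ((18 - 72) + 40)**2 = (-54 + 40)**2 = (-14)**2 = 196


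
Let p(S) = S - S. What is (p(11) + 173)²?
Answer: 29929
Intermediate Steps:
p(S) = 0
(p(11) + 173)² = (0 + 173)² = 173² = 29929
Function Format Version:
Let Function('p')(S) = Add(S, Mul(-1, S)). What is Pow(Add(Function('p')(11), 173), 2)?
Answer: 29929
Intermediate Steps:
Function('p')(S) = 0
Pow(Add(Function('p')(11), 173), 2) = Pow(Add(0, 173), 2) = Pow(173, 2) = 29929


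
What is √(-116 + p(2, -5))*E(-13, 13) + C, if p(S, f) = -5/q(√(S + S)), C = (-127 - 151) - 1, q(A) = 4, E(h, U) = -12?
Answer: -279 - 6*I*√469 ≈ -279.0 - 129.94*I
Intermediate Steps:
C = -279 (C = -278 - 1 = -279)
p(S, f) = -5/4
√(-116 + p(2, -5))*E(-13, 13) + C = √(-116 - 5/4)*(-12) - 279 = √(-469/4)*(-12) - 279 = (I*√469/2)*(-12) - 279 = -6*I*√469 - 279 = -279 - 6*I*√469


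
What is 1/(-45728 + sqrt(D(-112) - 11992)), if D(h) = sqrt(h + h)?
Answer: -1/(45728 - sqrt(-11992 + 4*I*sqrt(14))) ≈ -2.1868e-5 - 5.237e-8*I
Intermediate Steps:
D(h) = sqrt(2)*sqrt(h) (D(h) = sqrt(2*h) = sqrt(2)*sqrt(h))
1/(-45728 + sqrt(D(-112) - 11992)) = 1/(-45728 + sqrt(sqrt(2)*sqrt(-112) - 11992)) = 1/(-45728 + sqrt(sqrt(2)*(4*I*sqrt(7)) - 11992)) = 1/(-45728 + sqrt(4*I*sqrt(14) - 11992)) = 1/(-45728 + sqrt(-11992 + 4*I*sqrt(14)))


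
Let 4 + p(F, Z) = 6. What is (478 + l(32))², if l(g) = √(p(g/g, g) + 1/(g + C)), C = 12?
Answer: (10516 + √979)²/484 ≈ 2.2985e+5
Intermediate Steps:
p(F, Z) = 2 (p(F, Z) = -4 + 6 = 2)
l(g) = √(2 + 1/(12 + g)) (l(g) = √(2 + 1/(g + 12)) = √(2 + 1/(12 + g)))
(478 + l(32))² = (478 + √((25 + 2*32)/(12 + 32)))² = (478 + √((25 + 64)/44))² = (478 + √((1/44)*89))² = (478 + √(89/44))² = (478 + √979/22)²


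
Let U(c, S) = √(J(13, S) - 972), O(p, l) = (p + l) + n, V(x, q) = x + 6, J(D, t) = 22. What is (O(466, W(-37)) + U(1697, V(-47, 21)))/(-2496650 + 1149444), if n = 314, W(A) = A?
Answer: -743/1347206 - 5*I*√38/1347206 ≈ -0.00055151 - 2.2879e-5*I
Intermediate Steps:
V(x, q) = 6 + x
O(p, l) = 314 + l + p (O(p, l) = (p + l) + 314 = (l + p) + 314 = 314 + l + p)
U(c, S) = 5*I*√38 (U(c, S) = √(22 - 972) = √(-950) = 5*I*√38)
(O(466, W(-37)) + U(1697, V(-47, 21)))/(-2496650 + 1149444) = ((314 - 37 + 466) + 5*I*√38)/(-2496650 + 1149444) = (743 + 5*I*√38)/(-1347206) = (743 + 5*I*√38)*(-1/1347206) = -743/1347206 - 5*I*√38/1347206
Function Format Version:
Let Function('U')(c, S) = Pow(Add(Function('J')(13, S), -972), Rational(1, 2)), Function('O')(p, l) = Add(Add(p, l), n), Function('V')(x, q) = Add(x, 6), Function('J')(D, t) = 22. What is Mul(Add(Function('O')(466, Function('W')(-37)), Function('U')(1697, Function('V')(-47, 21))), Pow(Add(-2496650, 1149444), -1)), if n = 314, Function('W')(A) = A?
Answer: Add(Rational(-743, 1347206), Mul(Rational(-5, 1347206), I, Pow(38, Rational(1, 2)))) ≈ Add(-0.00055151, Mul(-2.2879e-5, I))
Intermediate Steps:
Function('V')(x, q) = Add(6, x)
Function('O')(p, l) = Add(314, l, p) (Function('O')(p, l) = Add(Add(p, l), 314) = Add(Add(l, p), 314) = Add(314, l, p))
Function('U')(c, S) = Mul(5, I, Pow(38, Rational(1, 2))) (Function('U')(c, S) = Pow(Add(22, -972), Rational(1, 2)) = Pow(-950, Rational(1, 2)) = Mul(5, I, Pow(38, Rational(1, 2))))
Mul(Add(Function('O')(466, Function('W')(-37)), Function('U')(1697, Function('V')(-47, 21))), Pow(Add(-2496650, 1149444), -1)) = Mul(Add(Add(314, -37, 466), Mul(5, I, Pow(38, Rational(1, 2)))), Pow(Add(-2496650, 1149444), -1)) = Mul(Add(743, Mul(5, I, Pow(38, Rational(1, 2)))), Pow(-1347206, -1)) = Mul(Add(743, Mul(5, I, Pow(38, Rational(1, 2)))), Rational(-1, 1347206)) = Add(Rational(-743, 1347206), Mul(Rational(-5, 1347206), I, Pow(38, Rational(1, 2))))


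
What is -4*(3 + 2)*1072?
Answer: -21440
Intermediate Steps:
-4*(3 + 2)*1072 = -4*5*1072 = -20*1072 = -21440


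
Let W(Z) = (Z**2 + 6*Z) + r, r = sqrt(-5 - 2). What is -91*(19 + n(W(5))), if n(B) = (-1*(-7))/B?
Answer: 91*(-19*sqrt(7) + 1052*I)/(sqrt(7) - 55*I) ≈ -1740.6 + 0.55585*I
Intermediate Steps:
r = I*sqrt(7) (r = sqrt(-7) = I*sqrt(7) ≈ 2.6458*I)
W(Z) = Z**2 + 6*Z + I*sqrt(7) (W(Z) = (Z**2 + 6*Z) + I*sqrt(7) = Z**2 + 6*Z + I*sqrt(7))
n(B) = 7/B
-91*(19 + n(W(5))) = -91*(19 + 7/(5**2 + 6*5 + I*sqrt(7))) = -91*(19 + 7/(25 + 30 + I*sqrt(7))) = -91*(19 + 7/(55 + I*sqrt(7))) = -1729 - 637/(55 + I*sqrt(7))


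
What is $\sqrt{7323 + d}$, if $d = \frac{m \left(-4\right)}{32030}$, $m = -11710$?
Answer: $\frac{\sqrt{75143190359}}{3203} \approx 85.583$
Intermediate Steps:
$d = \frac{4684}{3203}$ ($d = \frac{\left(-11710\right) \left(-4\right)}{32030} = 46840 \cdot \frac{1}{32030} = \frac{4684}{3203} \approx 1.4624$)
$\sqrt{7323 + d} = \sqrt{7323 + \frac{4684}{3203}} = \sqrt{\frac{23460253}{3203}} = \frac{\sqrt{75143190359}}{3203}$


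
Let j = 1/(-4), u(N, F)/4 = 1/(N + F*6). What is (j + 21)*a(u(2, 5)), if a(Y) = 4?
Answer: 83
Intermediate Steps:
u(N, F) = 4/(N + 6*F) (u(N, F) = 4/(N + F*6) = 4/(N + 6*F))
j = -¼ ≈ -0.25000
(j + 21)*a(u(2, 5)) = (-¼ + 21)*4 = (83/4)*4 = 83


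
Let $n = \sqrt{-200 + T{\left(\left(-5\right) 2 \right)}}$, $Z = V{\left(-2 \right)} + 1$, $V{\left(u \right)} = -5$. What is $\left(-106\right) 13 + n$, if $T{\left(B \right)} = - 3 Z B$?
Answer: $-1378 + 8 i \sqrt{5} \approx -1378.0 + 17.889 i$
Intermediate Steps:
$Z = -4$ ($Z = -5 + 1 = -4$)
$T{\left(B \right)} = 12 B$ ($T{\left(B \right)} = \left(-3\right) \left(-4\right) B = 12 B$)
$n = 8 i \sqrt{5}$ ($n = \sqrt{-200 + 12 \left(\left(-5\right) 2\right)} = \sqrt{-200 + 12 \left(-10\right)} = \sqrt{-200 - 120} = \sqrt{-320} = 8 i \sqrt{5} \approx 17.889 i$)
$\left(-106\right) 13 + n = \left(-106\right) 13 + 8 i \sqrt{5} = -1378 + 8 i \sqrt{5}$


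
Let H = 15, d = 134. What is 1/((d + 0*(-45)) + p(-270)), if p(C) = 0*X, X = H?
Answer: 1/134 ≈ 0.0074627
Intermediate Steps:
X = 15
p(C) = 0 (p(C) = 0*15 = 0)
1/((d + 0*(-45)) + p(-270)) = 1/((134 + 0*(-45)) + 0) = 1/((134 + 0) + 0) = 1/(134 + 0) = 1/134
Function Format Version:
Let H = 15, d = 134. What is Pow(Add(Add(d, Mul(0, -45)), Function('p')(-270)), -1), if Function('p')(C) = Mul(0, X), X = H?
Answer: Rational(1, 134) ≈ 0.0074627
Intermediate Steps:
X = 15
Function('p')(C) = 0 (Function('p')(C) = Mul(0, 15) = 0)
Pow(Add(Add(d, Mul(0, -45)), Function('p')(-270)), -1) = Pow(Add(Add(134, Mul(0, -45)), 0), -1) = Pow(Add(Add(134, 0), 0), -1) = Pow(Add(134, 0), -1) = Pow(134, -1) = Rational(1, 134)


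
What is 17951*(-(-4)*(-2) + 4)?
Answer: -71804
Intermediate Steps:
17951*(-(-4)*(-2) + 4) = 17951*(-2*4 + 4) = 17951*(-8 + 4) = 17951*(-4) = -71804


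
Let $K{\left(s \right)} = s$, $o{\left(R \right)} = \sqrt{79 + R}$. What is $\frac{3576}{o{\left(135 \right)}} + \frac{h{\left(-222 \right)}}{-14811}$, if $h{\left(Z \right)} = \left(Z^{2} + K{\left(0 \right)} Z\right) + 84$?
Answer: $- \frac{16456}{4937} + \frac{1788 \sqrt{214}}{107} \approx 241.12$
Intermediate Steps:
$h{\left(Z \right)} = 84 + Z^{2}$ ($h{\left(Z \right)} = \left(Z^{2} + 0 Z\right) + 84 = \left(Z^{2} + 0\right) + 84 = Z^{2} + 84 = 84 + Z^{2}$)
$\frac{3576}{o{\left(135 \right)}} + \frac{h{\left(-222 \right)}}{-14811} = \frac{3576}{\sqrt{79 + 135}} + \frac{84 + \left(-222\right)^{2}}{-14811} = \frac{3576}{\sqrt{214}} + \left(84 + 49284\right) \left(- \frac{1}{14811}\right) = 3576 \frac{\sqrt{214}}{214} + 49368 \left(- \frac{1}{14811}\right) = \frac{1788 \sqrt{214}}{107} - \frac{16456}{4937} = - \frac{16456}{4937} + \frac{1788 \sqrt{214}}{107}$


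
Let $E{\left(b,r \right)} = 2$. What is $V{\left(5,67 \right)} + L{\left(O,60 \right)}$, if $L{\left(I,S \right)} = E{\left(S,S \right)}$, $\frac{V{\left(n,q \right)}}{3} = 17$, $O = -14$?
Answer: $53$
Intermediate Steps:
$V{\left(n,q \right)} = 51$ ($V{\left(n,q \right)} = 3 \cdot 17 = 51$)
$L{\left(I,S \right)} = 2$
$V{\left(5,67 \right)} + L{\left(O,60 \right)} = 51 + 2 = 53$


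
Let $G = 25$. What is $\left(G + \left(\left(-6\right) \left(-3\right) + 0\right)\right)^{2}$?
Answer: $1849$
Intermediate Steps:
$\left(G + \left(\left(-6\right) \left(-3\right) + 0\right)\right)^{2} = \left(25 + \left(\left(-6\right) \left(-3\right) + 0\right)\right)^{2} = \left(25 + \left(18 + 0\right)\right)^{2} = \left(25 + 18\right)^{2} = 43^{2} = 1849$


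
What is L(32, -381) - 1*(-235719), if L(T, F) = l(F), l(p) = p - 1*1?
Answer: 235337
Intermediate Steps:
l(p) = -1 + p (l(p) = p - 1 = -1 + p)
L(T, F) = -1 + F
L(32, -381) - 1*(-235719) = (-1 - 381) - 1*(-235719) = -382 + 235719 = 235337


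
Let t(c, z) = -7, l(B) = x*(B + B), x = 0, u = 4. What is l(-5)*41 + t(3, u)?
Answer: -7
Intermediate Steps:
l(B) = 0 (l(B) = 0*(B + B) = 0*(2*B) = 0)
l(-5)*41 + t(3, u) = 0*41 - 7 = 0 - 7 = -7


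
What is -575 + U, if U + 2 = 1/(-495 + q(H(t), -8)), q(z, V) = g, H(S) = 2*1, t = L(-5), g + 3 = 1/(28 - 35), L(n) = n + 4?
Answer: -2012006/3487 ≈ -577.00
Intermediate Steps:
L(n) = 4 + n
g = -22/7 (g = -3 + 1/(28 - 35) = -3 + 1/(-7) = -3 - 1/7 = -22/7 ≈ -3.1429)
t = -1 (t = 4 - 5 = -1)
H(S) = 2
q(z, V) = -22/7
U = -6981/3487 (U = -2 + 1/(-495 - 22/7) = -2 + 1/(-3487/7) = -2 - 7/3487 = -6981/3487 ≈ -2.0020)
-575 + U = -575 - 6981/3487 = -2012006/3487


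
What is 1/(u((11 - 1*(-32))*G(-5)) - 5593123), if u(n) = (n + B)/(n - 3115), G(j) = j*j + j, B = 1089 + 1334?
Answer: -2255/12612495648 ≈ -1.7879e-7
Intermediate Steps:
B = 2423
G(j) = j + j**2 (G(j) = j**2 + j = j + j**2)
u(n) = (2423 + n)/(-3115 + n) (u(n) = (n + 2423)/(n - 3115) = (2423 + n)/(-3115 + n))
1/(u((11 - 1*(-32))*G(-5)) - 5593123) = 1/((2423 + (11 - 1*(-32))*(-5*(1 - 5)))/(-3115 + (11 - 1*(-32))*(-5*(1 - 5))) - 5593123) = 1/((2423 + (11 + 32)*(-5*(-4)))/(-3115 + (11 + 32)*(-5*(-4))) - 5593123) = 1/((2423 + 43*20)/(-3115 + 43*20) - 5593123) = 1/((2423 + 860)/(-3115 + 860) - 5593123) = 1/(3283/(-2255) - 5593123) = 1/(-1/2255*3283 - 5593123) = 1/(-3283/2255 - 5593123) = 1/(-12612495648/2255) = -2255/12612495648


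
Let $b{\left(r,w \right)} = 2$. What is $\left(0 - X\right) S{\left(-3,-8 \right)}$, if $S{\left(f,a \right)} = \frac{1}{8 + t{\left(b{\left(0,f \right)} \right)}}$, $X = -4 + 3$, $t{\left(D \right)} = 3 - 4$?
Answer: $\frac{1}{7} \approx 0.14286$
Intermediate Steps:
$t{\left(D \right)} = -1$
$X = -1$
$S{\left(f,a \right)} = \frac{1}{7}$ ($S{\left(f,a \right)} = \frac{1}{8 - 1} = \frac{1}{7}$)
$\left(0 - X\right) S{\left(-3,-8 \right)} = \left(0 - -1\right) \frac{1}{7} = \left(0 + 1\right) \frac{1}{7} = 1 \cdot \frac{1}{7} = \frac{1}{7}$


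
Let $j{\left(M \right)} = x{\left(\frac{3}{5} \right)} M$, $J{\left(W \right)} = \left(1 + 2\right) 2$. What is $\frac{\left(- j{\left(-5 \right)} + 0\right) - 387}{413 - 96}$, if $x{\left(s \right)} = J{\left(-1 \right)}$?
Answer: $- \frac{357}{317} \approx -1.1262$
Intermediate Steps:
$J{\left(W \right)} = 6$ ($J{\left(W \right)} = 3 \cdot 2 = 6$)
$x{\left(s \right)} = 6$
$j{\left(M \right)} = 6 M$
$\frac{\left(- j{\left(-5 \right)} + 0\right) - 387}{413 - 96} = \frac{\left(- 6 \left(-5\right) + 0\right) - 387}{413 - 96} = \frac{\left(\left(-1\right) \left(-30\right) + 0\right) - 387}{317} = \left(\left(30 + 0\right) - 387\right) \frac{1}{317} = \left(30 - 387\right) \frac{1}{317} = \left(-357\right) \frac{1}{317} = - \frac{357}{317}$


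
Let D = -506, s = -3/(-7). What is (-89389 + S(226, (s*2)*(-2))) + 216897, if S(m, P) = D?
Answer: 127002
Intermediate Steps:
s = 3/7 (s = -3*(-⅐) = 3/7 ≈ 0.42857)
S(m, P) = -506
(-89389 + S(226, (s*2)*(-2))) + 216897 = (-89389 - 506) + 216897 = -89895 + 216897 = 127002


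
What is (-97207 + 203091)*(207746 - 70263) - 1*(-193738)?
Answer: 14557443710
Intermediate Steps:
(-97207 + 203091)*(207746 - 70263) - 1*(-193738) = 105884*137483 + 193738 = 14557249972 + 193738 = 14557443710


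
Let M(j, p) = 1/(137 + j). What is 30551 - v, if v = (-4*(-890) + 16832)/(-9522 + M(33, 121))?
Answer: 49457561829/1618739 ≈ 30553.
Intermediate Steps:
v = -3466640/1618739 (v = (-4*(-890) + 16832)/(-9522 + 1/(137 + 33)) = (3560 + 16832)/(-9522 + 1/170) = 20392/(-9522 + 1/170) = 20392/(-1618739/170) = 20392*(-170/1618739) = -3466640/1618739 ≈ -2.1416)
30551 - v = 30551 - 1*(-3466640/1618739) = 30551 + 3466640/1618739 = 49457561829/1618739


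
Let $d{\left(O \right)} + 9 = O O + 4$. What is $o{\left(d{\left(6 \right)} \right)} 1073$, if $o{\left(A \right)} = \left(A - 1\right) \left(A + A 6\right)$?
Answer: $6985230$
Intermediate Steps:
$d{\left(O \right)} = -5 + O^{2}$ ($d{\left(O \right)} = -9 + \left(O O + 4\right) = -9 + \left(O^{2} + 4\right) = -9 + \left(4 + O^{2}\right) = -5 + O^{2}$)
$o{\left(A \right)} = 7 A \left(-1 + A\right)$ ($o{\left(A \right)} = \left(-1 + A\right) \left(A + 6 A\right) = \left(-1 + A\right) 7 A = 7 A \left(-1 + A\right)$)
$o{\left(d{\left(6 \right)} \right)} 1073 = 7 \left(-5 + 6^{2}\right) \left(-1 - \left(5 - 6^{2}\right)\right) 1073 = 7 \left(-5 + 36\right) \left(-1 + \left(-5 + 36\right)\right) 1073 = 7 \cdot 31 \left(-1 + 31\right) 1073 = 7 \cdot 31 \cdot 30 \cdot 1073 = 6510 \cdot 1073 = 6985230$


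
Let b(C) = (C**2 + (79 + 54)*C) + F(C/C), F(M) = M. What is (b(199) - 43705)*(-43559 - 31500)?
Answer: -1678619476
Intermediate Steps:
b(C) = 1 + C**2 + 133*C (b(C) = (C**2 + (79 + 54)*C) + C/C = (C**2 + 133*C) + 1 = 1 + C**2 + 133*C)
(b(199) - 43705)*(-43559 - 31500) = ((1 + 199**2 + 133*199) - 43705)*(-43559 - 31500) = ((1 + 39601 + 26467) - 43705)*(-75059) = (66069 - 43705)*(-75059) = 22364*(-75059) = -1678619476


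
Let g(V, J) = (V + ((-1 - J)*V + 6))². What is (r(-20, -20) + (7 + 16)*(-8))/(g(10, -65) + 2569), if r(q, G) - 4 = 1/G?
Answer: -3601/8658100 ≈ -0.00041591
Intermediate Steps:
r(q, G) = 4 + 1/G
g(V, J) = (6 + V + V*(-1 - J))² (g(V, J) = (V + (V*(-1 - J) + 6))² = (V + (6 + V*(-1 - J)))² = (6 + V + V*(-1 - J))²)
(r(-20, -20) + (7 + 16)*(-8))/(g(10, -65) + 2569) = ((4 + 1/(-20)) + (7 + 16)*(-8))/((-6 - 65*10)² + 2569) = ((4 - 1/20) + 23*(-8))/((-6 - 650)² + 2569) = (79/20 - 184)/((-656)² + 2569) = -3601/(20*(430336 + 2569)) = -3601/20/432905 = -3601/20*1/432905 = -3601/8658100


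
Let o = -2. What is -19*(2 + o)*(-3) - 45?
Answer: -45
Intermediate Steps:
-19*(2 + o)*(-3) - 45 = -19*(2 - 2)*(-3) - 45 = -0*(-3) - 45 = -19*0 - 45 = 0 - 45 = -45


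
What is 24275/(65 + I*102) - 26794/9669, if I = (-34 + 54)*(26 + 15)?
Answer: -401615359/161868729 ≈ -2.4811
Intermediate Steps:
I = 820 (I = 20*41 = 820)
24275/(65 + I*102) - 26794/9669 = 24275/(65 + 820*102) - 26794/9669 = 24275/(65 + 83640) - 26794*1/9669 = 24275/83705 - 26794/9669 = 24275*(1/83705) - 26794/9669 = 4855/16741 - 26794/9669 = -401615359/161868729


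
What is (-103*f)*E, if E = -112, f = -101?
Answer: -1165136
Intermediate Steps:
(-103*f)*E = -103*(-101)*(-112) = 10403*(-112) = -1165136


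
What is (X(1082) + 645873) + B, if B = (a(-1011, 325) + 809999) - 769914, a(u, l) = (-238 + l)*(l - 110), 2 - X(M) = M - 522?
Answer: 704105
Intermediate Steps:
X(M) = 524 - M (X(M) = 2 - (M - 522) = 2 - (-522 + M) = 2 + (522 - M) = 524 - M)
a(u, l) = (-238 + l)*(-110 + l)
B = 58790 (B = ((26180 + 325**2 - 348*325) + 809999) - 769914 = ((26180 + 105625 - 113100) + 809999) - 769914 = (18705 + 809999) - 769914 = 828704 - 769914 = 58790)
(X(1082) + 645873) + B = ((524 - 1*1082) + 645873) + 58790 = ((524 - 1082) + 645873) + 58790 = (-558 + 645873) + 58790 = 645315 + 58790 = 704105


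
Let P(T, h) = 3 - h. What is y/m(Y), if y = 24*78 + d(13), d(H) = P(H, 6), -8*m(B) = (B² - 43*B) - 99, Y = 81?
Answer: -4984/993 ≈ -5.0191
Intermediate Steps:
m(B) = 99/8 - B²/8 + 43*B/8 (m(B) = -((B² - 43*B) - 99)/8 = -(-99 + B² - 43*B)/8 = 99/8 - B²/8 + 43*B/8)
d(H) = -3 (d(H) = 3 - 1*6 = 3 - 6 = -3)
y = 1869 (y = 24*78 - 3 = 1872 - 3 = 1869)
y/m(Y) = 1869/(99/8 - ⅛*81² + (43/8)*81) = 1869/(99/8 - ⅛*6561 + 3483/8) = 1869/(99/8 - 6561/8 + 3483/8) = 1869/(-2979/8) = 1869*(-8/2979) = -4984/993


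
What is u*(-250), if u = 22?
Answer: -5500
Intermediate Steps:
u*(-250) = 22*(-250) = -5500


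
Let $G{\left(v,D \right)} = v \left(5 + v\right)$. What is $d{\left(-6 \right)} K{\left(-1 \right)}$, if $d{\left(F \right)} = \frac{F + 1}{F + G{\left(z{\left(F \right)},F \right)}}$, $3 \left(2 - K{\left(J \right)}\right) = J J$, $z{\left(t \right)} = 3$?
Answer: $- \frac{25}{54} \approx -0.46296$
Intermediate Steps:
$K{\left(J \right)} = 2 - \frac{J^{2}}{3}$ ($K{\left(J \right)} = 2 - \frac{J J}{3} = 2 - \frac{J^{2}}{3}$)
$d{\left(F \right)} = \frac{1 + F}{24 + F}$ ($d{\left(F \right)} = \frac{F + 1}{F + 3 \left(5 + 3\right)} = \frac{1 + F}{F + 3 \cdot 8} = \frac{1 + F}{F + 24} = \frac{1 + F}{24 + F}$)
$d{\left(-6 \right)} K{\left(-1 \right)} = \frac{1 - 6}{24 - 6} \left(2 - \frac{\left(-1\right)^{2}}{3}\right) = \frac{1}{18} \left(-5\right) \left(2 - \frac{1}{3}\right) = \left(- \frac{5}{18}\right) \frac{5}{3} = - \frac{25}{54}$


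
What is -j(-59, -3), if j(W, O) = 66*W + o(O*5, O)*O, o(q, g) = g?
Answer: 3885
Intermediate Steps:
j(W, O) = O² + 66*W (j(W, O) = 66*W + O*O = 66*W + O² = O² + 66*W)
-j(-59, -3) = -((-3)² + 66*(-59)) = -(9 - 3894) = -1*(-3885) = 3885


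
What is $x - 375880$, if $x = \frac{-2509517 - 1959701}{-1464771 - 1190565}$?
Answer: $- \frac{6012549557}{15996} \approx -3.7588 \cdot 10^{5}$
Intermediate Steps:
$x = \frac{26923}{15996}$ ($x = - \frac{4469218}{-1464771 - 1190565} = - \frac{4469218}{-2655336} = \left(-4469218\right) \left(- \frac{1}{2655336}\right) = \frac{26923}{15996} \approx 1.6831$)
$x - 375880 = \frac{26923}{15996} - 375880 = - \frac{6012549557}{15996}$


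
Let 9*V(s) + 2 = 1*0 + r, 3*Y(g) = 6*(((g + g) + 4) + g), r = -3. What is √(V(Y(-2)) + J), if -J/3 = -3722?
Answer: 317/3 ≈ 105.67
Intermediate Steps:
Y(g) = 8 + 6*g (Y(g) = (6*(((g + g) + 4) + g))/3 = (6*((2*g + 4) + g))/3 = (6*((4 + 2*g) + g))/3 = (6*(4 + 3*g))/3 = (24 + 18*g)/3 = 8 + 6*g)
V(s) = -5/9 (V(s) = -2/9 + (1*0 - 3)/9 = -2/9 + (0 - 3)/9 = -2/9 + (⅑)*(-3) = -2/9 - ⅓ = -5/9)
J = 11166 (J = -3*(-3722) = 11166)
√(V(Y(-2)) + J) = √(-5/9 + 11166) = √(100489/9) = 317/3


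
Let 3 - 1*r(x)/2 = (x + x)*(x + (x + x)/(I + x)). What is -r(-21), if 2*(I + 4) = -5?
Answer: 89634/55 ≈ 1629.7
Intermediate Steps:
I = -13/2 (I = -4 + (½)*(-5) = -4 - 5/2 = -13/2 ≈ -6.5000)
r(x) = 6 - 4*x*(x + 2*x/(-13/2 + x)) (r(x) = 6 - 2*(x + x)*(x + (x + x)/(-13/2 + x)) = 6 - 2*2*x*(x + (2*x)/(-13/2 + x)) = 6 - 2*2*x*(x + 2*x/(-13/2 + x)) = 6 - 4*x*(x + 2*x/(-13/2 + x)))
-r(-21) = -2*(-39 - 4*(-21)³ + 6*(-21) + 18*(-21)²)/(-13 + 2*(-21)) = -2*(-39 - 4*(-9261) - 126 + 18*441)/(-13 - 42) = -2*(-39 + 37044 - 126 + 7938)/(-55) = -2*(-1)*44817/55 = -1*(-89634/55) = 89634/55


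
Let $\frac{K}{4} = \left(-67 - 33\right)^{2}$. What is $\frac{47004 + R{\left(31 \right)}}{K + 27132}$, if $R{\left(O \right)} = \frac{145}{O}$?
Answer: $\frac{1457269}{2081092} \approx 0.70024$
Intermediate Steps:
$K = 40000$ ($K = 4 \left(-67 - 33\right)^{2} = 4 \left(-100\right)^{2} = 4 \cdot 10000 = 40000$)
$\frac{47004 + R{\left(31 \right)}}{K + 27132} = \frac{47004 + \frac{145}{31}}{40000 + 27132} = \frac{47004 + 145 \cdot \frac{1}{31}}{67132} = \left(47004 + \frac{145}{31}\right) \frac{1}{67132} = \frac{1457269}{31} \cdot \frac{1}{67132} = \frac{1457269}{2081092}$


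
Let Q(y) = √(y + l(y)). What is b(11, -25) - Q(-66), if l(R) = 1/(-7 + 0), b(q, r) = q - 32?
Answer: -21 - I*√3241/7 ≈ -21.0 - 8.1328*I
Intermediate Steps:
b(q, r) = -32 + q
l(R) = -⅐ (l(R) = 1/(-7) = -⅐)
Q(y) = √(-⅐ + y) (Q(y) = √(y - ⅐) = √(-⅐ + y))
b(11, -25) - Q(-66) = (-32 + 11) - √(-7 + 49*(-66))/7 = -21 - √(-7 - 3234)/7 = -21 - √(-3241)/7 = -21 - I*√3241/7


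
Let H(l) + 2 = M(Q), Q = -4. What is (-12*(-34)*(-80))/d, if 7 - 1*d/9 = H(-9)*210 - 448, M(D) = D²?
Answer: 2176/1491 ≈ 1.4594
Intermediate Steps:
H(l) = 14 (H(l) = -2 + (-4)² = -2 + 16 = 14)
d = -22365 (d = 63 - 9*(14*210 - 448) = 63 - 9*(2940 - 448) = 63 - 9*2492 = 63 - 22428 = -22365)
(-12*(-34)*(-80))/d = (-12*(-34)*(-80))/(-22365) = (408*(-80))*(-1/22365) = -32640*(-1/22365) = 2176/1491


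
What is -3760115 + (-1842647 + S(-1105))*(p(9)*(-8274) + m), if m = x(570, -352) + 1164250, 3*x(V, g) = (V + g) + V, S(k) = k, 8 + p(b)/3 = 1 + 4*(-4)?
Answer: -3199685397619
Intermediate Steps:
p(b) = -69 (p(b) = -24 + 3*(1 + 4*(-4)) = -24 + 3*(1 - 16) = -24 + 3*(-15) = -24 - 45 = -69)
x(V, g) = g/3 + 2*V/3 (x(V, g) = ((V + g) + V)/3 = (g + 2*V)/3 = g/3 + 2*V/3)
m = 3493538/3 (m = ((⅓)*(-352) + (⅔)*570) + 1164250 = (-352/3 + 380) + 1164250 = 788/3 + 1164250 = 3493538/3 ≈ 1.1645e+6)
-3760115 + (-1842647 + S(-1105))*(p(9)*(-8274) + m) = -3760115 + (-1842647 - 1105)*(-69*(-8274) + 3493538/3) = -3760115 - 1843752*(570906 + 3493538/3) = -3760115 - 1843752*5206256/3 = -3760115 - 3199681637504 = -3199685397619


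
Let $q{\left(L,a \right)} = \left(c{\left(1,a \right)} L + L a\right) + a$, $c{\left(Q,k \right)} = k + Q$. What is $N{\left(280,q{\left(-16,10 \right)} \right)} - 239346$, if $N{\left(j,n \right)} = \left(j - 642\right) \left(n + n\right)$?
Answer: $-3322$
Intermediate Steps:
$c{\left(Q,k \right)} = Q + k$
$q{\left(L,a \right)} = a + L a + L \left(1 + a\right)$ ($q{\left(L,a \right)} = \left(\left(1 + a\right) L + L a\right) + a = \left(L \left(1 + a\right) + L a\right) + a = \left(L a + L \left(1 + a\right)\right) + a = a + L a + L \left(1 + a\right)$)
$N{\left(j,n \right)} = 2 n \left(-642 + j\right)$ ($N{\left(j,n \right)} = \left(-642 + j\right) 2 n = 2 n \left(-642 + j\right)$)
$N{\left(280,q{\left(-16,10 \right)} \right)} - 239346 = 2 \left(-16 + 10 + 2 \left(-16\right) 10\right) \left(-642 + 280\right) - 239346 = 2 \left(-16 + 10 - 320\right) \left(-362\right) - 239346 = 2 \left(-326\right) \left(-362\right) - 239346 = 236024 - 239346 = -3322$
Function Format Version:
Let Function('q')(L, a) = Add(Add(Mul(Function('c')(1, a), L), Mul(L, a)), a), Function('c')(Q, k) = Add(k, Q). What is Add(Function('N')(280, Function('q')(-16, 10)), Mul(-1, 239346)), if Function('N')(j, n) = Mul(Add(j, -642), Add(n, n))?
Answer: -3322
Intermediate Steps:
Function('c')(Q, k) = Add(Q, k)
Function('q')(L, a) = Add(a, Mul(L, a), Mul(L, Add(1, a))) (Function('q')(L, a) = Add(Add(Mul(Add(1, a), L), Mul(L, a)), a) = Add(Add(Mul(L, Add(1, a)), Mul(L, a)), a) = Add(Add(Mul(L, a), Mul(L, Add(1, a))), a) = Add(a, Mul(L, a), Mul(L, Add(1, a))))
Function('N')(j, n) = Mul(2, n, Add(-642, j)) (Function('N')(j, n) = Mul(Add(-642, j), Mul(2, n)) = Mul(2, n, Add(-642, j)))
Add(Function('N')(280, Function('q')(-16, 10)), Mul(-1, 239346)) = Add(Mul(2, Add(-16, 10, Mul(2, -16, 10)), Add(-642, 280)), Mul(-1, 239346)) = Add(Mul(2, Add(-16, 10, -320), -362), -239346) = Add(Mul(2, -326, -362), -239346) = Add(236024, -239346) = -3322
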